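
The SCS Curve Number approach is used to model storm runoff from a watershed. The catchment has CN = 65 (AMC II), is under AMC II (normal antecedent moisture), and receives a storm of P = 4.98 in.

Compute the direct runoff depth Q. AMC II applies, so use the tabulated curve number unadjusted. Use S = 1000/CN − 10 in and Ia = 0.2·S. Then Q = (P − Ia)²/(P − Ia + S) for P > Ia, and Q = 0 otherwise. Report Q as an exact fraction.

CN(II) = 65; AMC II needs no correction.
Max retention: S = 1000/65 − 10 = 70/13 in (≈ 5.385 in)
Ia = 0.2·(70/13) = 14/13 in ≈ 1.077 in
Since P=4.980 > Ia=1.077: effective rainfall P−Ia = 2537/650 in
Q = (2537/650)²/((2537/650) + 70/13) = (6436369/422500)/(6037/650) = 6436369/3924050 in ≈ 1.640 in

Q = 6436369/3924050 in ≈ 1.640 in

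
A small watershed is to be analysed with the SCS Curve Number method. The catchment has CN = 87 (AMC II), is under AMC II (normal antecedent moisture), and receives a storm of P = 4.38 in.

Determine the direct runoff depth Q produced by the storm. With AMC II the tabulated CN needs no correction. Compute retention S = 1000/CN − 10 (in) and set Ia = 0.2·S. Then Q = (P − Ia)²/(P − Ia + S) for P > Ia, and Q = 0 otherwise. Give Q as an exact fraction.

Q = 315169009/105500550 in ≈ 2.987 in

Average conditions: CN = 87 (no AMC adjustment).
S = 1000/87 − 10 = 130/87 in ≈ 1.494 in
Initial abstraction Ia = S/5 = (130/87)/5 = 26/87 ≈ 0.299 in
Since P=4.380 > Ia=0.299: effective rainfall P−Ia = 17753/4350 in
Runoff Q = (P−Ia)²/(P−Ia+S) = (4.081)²/(4.081+1.494) = 315169009/105500550 ≈ 2.987 in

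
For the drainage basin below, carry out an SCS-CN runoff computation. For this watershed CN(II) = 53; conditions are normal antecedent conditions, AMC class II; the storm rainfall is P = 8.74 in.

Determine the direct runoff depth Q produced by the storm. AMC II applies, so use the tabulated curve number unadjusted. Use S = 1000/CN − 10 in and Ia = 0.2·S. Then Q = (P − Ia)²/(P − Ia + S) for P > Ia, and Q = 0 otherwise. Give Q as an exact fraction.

AMC II — tabulated CN = 53 applies directly.
Retention S: 1000/CN − 10 with CN=53.000 → S = 470/53 ≈ 8.868 in
Initial abstraction Ia = S/5 = (470/53)/5 = 94/53 ≈ 1.774 in
Since P=8.740 > Ia=1.774: effective rainfall P−Ia = 18461/2650 in
Q: (18461/2650)² ÷ (41961/2650) = 340808521/111196650 in (≈ 3.065 in)

Q = 340808521/111196650 in ≈ 3.065 in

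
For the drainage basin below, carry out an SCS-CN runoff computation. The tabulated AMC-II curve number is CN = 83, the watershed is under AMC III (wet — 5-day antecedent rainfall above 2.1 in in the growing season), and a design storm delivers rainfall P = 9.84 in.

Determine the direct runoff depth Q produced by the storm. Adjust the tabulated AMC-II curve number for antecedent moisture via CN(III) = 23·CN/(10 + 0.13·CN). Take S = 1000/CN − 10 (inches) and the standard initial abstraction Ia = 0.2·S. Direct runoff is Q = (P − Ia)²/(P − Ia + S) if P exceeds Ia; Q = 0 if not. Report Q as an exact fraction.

CN(III) from CN(II)=83: (23·83)/(10 + 0.13·83) = 190900/2079 ≈ 91.823
S = 1000/(190900/2079) − 10 = 1700/1909 in ≈ 0.891 in
Ia = 0.2·(1700/1909) = 340/1909 in ≈ 0.178 in
Since P=9.840 > Ia=0.178: effective rainfall P−Ia = 461114/47725 in
Q: (461114/47725)² ÷ (503614/47725) = 106313060498/12017489075 in (≈ 8.847 in)

Q = 106313060498/12017489075 in ≈ 8.847 in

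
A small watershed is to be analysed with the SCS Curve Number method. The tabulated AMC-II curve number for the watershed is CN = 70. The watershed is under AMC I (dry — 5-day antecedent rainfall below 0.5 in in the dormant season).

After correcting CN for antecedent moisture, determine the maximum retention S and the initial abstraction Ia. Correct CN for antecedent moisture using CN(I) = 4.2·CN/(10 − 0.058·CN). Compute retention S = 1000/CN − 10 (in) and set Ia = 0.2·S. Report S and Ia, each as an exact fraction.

S = 500/49 in ≈ 10.204 in; Ia = 100/49 in ≈ 2.041 in

Adjust CN=70 to AMC I: 4.2·70/(10 − 0.058·70) → 294 ÷ (297/50) = 4900/99 ≈ 49.495
Max retention: S = 1000/(4900/99) − 10 = 500/49 in (≈ 10.204 in)
Ia = 0.2S: 0.2·10.204 = 2.041 in (exactly 100/49)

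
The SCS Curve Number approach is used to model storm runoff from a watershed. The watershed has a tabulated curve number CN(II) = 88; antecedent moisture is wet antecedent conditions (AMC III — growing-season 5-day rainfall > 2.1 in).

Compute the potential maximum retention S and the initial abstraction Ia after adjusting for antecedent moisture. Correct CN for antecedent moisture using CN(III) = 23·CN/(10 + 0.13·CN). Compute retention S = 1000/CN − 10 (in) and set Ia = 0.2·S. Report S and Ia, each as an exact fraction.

Wet (AMC III): CN(III) = 23·88/(10 + 0.13·88) = 2024/(536/25) = 6325/67 ≈ 94.403
Max retention: S = 1000/(6325/67) − 10 = 150/253 in (≈ 0.593 in)
Ia = 0.2·(150/253) = 30/253 in ≈ 0.119 in

S = 150/253 in ≈ 0.593 in; Ia = 30/253 in ≈ 0.119 in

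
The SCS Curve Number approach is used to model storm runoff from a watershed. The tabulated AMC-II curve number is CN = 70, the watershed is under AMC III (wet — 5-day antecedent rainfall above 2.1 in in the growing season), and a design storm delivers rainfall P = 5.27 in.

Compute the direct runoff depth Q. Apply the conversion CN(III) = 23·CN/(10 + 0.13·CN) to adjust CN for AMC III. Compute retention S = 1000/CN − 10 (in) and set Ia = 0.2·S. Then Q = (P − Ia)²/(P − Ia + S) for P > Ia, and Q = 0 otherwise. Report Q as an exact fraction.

Q = 6216849409/1752436700 in ≈ 3.548 in

Adjust CN=70 to AMC III: 23·70/(10 + 0.13·70) → 1610 ÷ (191/10) = 16100/191 ≈ 84.293
Max retention: S = 1000/(16100/191) − 10 = 300/161 in (≈ 1.863 in)
Initial abstraction Ia = S/5 = (300/161)/5 = 60/161 ≈ 0.373 in
P − Ia = 5.270 − 0.373 = 78847/16100 ≈ 4.897 in (> 0, runoff occurs)
Q = (78847/16100)²/((78847/16100) + 300/161) = (6216849409/259210000)/(108847/16100) = 6216849409/1752436700 in ≈ 3.548 in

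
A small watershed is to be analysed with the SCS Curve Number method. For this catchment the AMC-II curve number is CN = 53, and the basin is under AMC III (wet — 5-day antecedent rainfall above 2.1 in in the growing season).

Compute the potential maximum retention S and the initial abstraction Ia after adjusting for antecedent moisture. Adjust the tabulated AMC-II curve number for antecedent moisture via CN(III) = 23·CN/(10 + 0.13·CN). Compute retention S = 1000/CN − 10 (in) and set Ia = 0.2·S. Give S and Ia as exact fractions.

Wet (AMC III): CN(III) = 23·53/(10 + 0.13·53) = 1219/(1689/100) = 121900/1689 ≈ 72.173
Max retention: S = 1000/(121900/1689) − 10 = 4700/1219 in (≈ 3.856 in)
Initial abstraction Ia = S/5 = (4700/1219)/5 = 940/1219 ≈ 0.771 in

S = 4700/1219 in ≈ 3.856 in; Ia = 940/1219 in ≈ 0.771 in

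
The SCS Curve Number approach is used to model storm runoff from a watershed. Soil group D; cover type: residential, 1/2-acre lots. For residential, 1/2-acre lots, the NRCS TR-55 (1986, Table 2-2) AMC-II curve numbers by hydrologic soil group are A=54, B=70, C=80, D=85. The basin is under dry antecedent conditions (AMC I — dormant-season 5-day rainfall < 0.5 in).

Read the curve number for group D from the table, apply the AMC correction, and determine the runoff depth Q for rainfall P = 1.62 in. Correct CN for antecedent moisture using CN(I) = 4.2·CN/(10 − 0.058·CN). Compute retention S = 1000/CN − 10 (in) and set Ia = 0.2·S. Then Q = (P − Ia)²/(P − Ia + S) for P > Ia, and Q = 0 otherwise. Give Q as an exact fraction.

Q = 21520321/176352050 in ≈ 0.122 in

NRCS table: residential, 1/2-acre lots, soil group D → CN(II) = 85
CN(I) from CN(II)=85: (4.2·85)/(10 − 0.058·85) = 11900/169 ≈ 70.414
Max retention: S = 1000/(11900/169) − 10 = 500/119 in (≈ 4.202 in)
Ia = 0.2S: 0.2·4.202 = 0.840 in (exactly 100/119)
Excess rainfall: 1.620 − 0.840 = 0.780 in; P > Ia so Q > 0
Runoff Q = (P−Ia)²/(P−Ia+S) = (0.780)²/(0.780+4.202) = 21520321/176352050 ≈ 0.122 in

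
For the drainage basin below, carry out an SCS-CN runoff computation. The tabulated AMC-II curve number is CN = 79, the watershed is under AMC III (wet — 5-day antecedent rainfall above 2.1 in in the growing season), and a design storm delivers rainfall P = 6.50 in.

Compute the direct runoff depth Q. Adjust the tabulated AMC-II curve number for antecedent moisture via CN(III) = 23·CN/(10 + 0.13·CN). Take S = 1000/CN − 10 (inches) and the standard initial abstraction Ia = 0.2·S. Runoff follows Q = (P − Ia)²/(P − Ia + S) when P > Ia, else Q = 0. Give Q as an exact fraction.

Q = 518973961/98048954 in ≈ 5.293 in

Adjust CN=79 to AMC III: 23·79/(10 + 0.13·79) → 1817 ÷ (2027/100) = 181700/2027 ≈ 89.640
Max retention: S = 1000/(181700/2027) − 10 = 2100/1817 in (≈ 1.156 in)
Ia = 0.2·(2100/1817) = 420/1817 in ≈ 0.231 in
Excess rainfall: 6.500 − 0.231 = 6.269 in; P > Ia so Q > 0
Runoff Q = (P−Ia)²/(P−Ia+S) = (6.269)²/(6.269+1.156) = 518973961/98048954 ≈ 5.293 in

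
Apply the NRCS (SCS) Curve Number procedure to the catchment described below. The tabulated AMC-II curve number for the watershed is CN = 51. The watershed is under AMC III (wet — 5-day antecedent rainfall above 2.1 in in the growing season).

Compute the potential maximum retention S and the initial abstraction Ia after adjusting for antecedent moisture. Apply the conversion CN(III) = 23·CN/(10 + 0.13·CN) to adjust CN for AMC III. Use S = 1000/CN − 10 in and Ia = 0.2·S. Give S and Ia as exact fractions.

S = 4900/1173 in ≈ 4.177 in; Ia = 980/1173 in ≈ 0.835 in

Adjust CN=51 to AMC III: 23·51/(10 + 0.13·51) → 1173 ÷ (1663/100) = 117300/1663 ≈ 70.535
Retention S: 1000/CN − 10 with CN=70.535 → S = 4900/1173 ≈ 4.177 in
Ia = 0.2·(4900/1173) = 980/1173 in ≈ 0.835 in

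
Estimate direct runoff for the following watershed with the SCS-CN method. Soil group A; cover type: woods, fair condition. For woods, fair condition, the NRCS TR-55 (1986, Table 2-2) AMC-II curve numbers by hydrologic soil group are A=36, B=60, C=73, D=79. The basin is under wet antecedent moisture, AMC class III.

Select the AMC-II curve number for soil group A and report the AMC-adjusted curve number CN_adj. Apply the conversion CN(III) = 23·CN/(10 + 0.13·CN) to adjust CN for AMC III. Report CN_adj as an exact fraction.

CN_adj = 20700/367 ≈ 56.403

NRCS table: woods, fair condition, soil group A → CN(II) = 36
Adjust CN=36 to AMC III: 23·36/(10 + 0.13·36) → 828 ÷ (367/25) = 20700/367 ≈ 56.403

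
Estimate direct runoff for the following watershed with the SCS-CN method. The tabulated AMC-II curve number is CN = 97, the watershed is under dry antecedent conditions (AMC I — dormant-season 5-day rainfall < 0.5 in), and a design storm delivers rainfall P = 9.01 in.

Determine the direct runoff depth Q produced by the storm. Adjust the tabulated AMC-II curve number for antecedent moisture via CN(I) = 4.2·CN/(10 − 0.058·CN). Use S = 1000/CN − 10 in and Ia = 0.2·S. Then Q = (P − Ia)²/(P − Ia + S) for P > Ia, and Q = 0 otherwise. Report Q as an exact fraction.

Q = 362137964841/44255794100 in ≈ 8.183 in

Adjust CN=97 to AMC I: 4.2·97/(10 − 0.058·97) → (2037/5) ÷ (2187/500) = 67900/729 ≈ 93.141
S = 1000/(67900/729) − 10 = 500/679 in ≈ 0.736 in
Ia = 0.2S: 0.2·0.736 = 0.147 in (exactly 100/679)
Since P=9.010 > Ia=0.147: effective rainfall P−Ia = 601779/67900 in
Q: (601779/67900)² ÷ (651779/67900) = 362137964841/44255794100 in (≈ 8.183 in)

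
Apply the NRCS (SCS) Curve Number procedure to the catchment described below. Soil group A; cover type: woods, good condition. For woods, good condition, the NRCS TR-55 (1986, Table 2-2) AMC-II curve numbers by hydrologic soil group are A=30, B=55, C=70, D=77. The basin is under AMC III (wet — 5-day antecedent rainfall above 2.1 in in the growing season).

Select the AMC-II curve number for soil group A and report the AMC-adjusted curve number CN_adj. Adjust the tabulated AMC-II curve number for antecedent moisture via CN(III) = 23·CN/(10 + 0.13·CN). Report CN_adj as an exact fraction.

NRCS table: woods, good condition, soil group A → CN(II) = 30
CN(III) from CN(II)=30: (23·30)/(10 + 0.13·30) = 6900/139 ≈ 49.640

CN_adj = 6900/139 ≈ 49.640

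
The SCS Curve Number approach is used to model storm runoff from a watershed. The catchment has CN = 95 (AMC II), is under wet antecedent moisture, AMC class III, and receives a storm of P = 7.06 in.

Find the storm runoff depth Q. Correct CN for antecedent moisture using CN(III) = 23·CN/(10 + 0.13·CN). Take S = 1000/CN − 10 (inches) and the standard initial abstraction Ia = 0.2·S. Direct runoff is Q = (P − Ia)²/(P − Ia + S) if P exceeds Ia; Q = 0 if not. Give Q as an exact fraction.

Wet (AMC III): CN(III) = 23·95/(10 + 0.13·95) = 2185/(447/20) = 43700/447 ≈ 97.763
S = 1000/(43700/447) − 10 = 100/437 in ≈ 0.229 in
Ia = 0.2S: 0.2·0.229 = 0.046 in (exactly 20/437)
P − Ia = 7.060 − 0.046 = 153261/21850 ≈ 7.014 in (> 0, runoff occurs)
Q = (153261/21850)²/((153261/21850) + 100/437) = (23488934121/477422500)/(158261/21850) = 23488934121/3458002850 in ≈ 6.793 in

Q = 23488934121/3458002850 in ≈ 6.793 in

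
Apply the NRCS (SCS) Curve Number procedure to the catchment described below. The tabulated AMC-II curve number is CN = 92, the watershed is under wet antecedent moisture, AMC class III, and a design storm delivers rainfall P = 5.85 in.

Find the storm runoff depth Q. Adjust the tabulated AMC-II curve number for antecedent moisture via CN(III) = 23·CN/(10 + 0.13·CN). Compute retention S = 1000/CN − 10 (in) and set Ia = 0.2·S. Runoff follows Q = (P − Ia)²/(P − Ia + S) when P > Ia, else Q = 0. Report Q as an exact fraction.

Q = 3732354649/688683940 in ≈ 5.420 in

CN(III) from CN(II)=92: (23·92)/(10 + 0.13·92) = 52900/549 ≈ 96.357
S = 1000/(52900/549) − 10 = 200/529 in ≈ 0.378 in
Initial abstraction Ia = S/5 = (200/529)/5 = 40/529 ≈ 0.076 in
Since P=5.850 > Ia=0.076: effective rainfall P−Ia = 61093/10580 in
Runoff Q = (P−Ia)²/(P−Ia+S) = (5.774)²/(5.774+0.378) = 3732354649/688683940 ≈ 5.420 in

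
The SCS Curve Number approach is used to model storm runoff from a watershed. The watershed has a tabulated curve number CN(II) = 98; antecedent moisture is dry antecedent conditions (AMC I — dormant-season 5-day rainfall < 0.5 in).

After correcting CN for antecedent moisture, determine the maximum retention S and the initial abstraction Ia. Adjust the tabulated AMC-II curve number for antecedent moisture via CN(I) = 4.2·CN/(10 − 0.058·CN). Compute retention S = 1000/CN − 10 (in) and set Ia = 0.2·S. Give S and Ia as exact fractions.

Adjust CN=98 to AMC I: 4.2·98/(10 − 0.058·98) → (2058/5) ÷ (1079/250) = 102900/1079 ≈ 95.366
Max retention: S = 1000/(102900/1079) − 10 = 500/1029 in (≈ 0.486 in)
Ia = 0.2S: 0.2·0.486 = 0.097 in (exactly 100/1029)

S = 500/1029 in ≈ 0.486 in; Ia = 100/1029 in ≈ 0.097 in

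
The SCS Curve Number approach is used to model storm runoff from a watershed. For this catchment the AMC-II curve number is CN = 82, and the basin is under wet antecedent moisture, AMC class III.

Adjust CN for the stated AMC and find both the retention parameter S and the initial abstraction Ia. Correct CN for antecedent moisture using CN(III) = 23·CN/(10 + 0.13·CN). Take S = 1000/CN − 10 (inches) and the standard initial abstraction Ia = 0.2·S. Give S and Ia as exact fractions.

Adjust CN=82 to AMC III: 23·82/(10 + 0.13·82) → 1886 ÷ (1033/50) = 94300/1033 ≈ 91.288
Max retention: S = 1000/(94300/1033) − 10 = 900/943 in (≈ 0.954 in)
Ia = 0.2S: 0.2·0.954 = 0.191 in (exactly 180/943)

S = 900/943 in ≈ 0.954 in; Ia = 180/943 in ≈ 0.191 in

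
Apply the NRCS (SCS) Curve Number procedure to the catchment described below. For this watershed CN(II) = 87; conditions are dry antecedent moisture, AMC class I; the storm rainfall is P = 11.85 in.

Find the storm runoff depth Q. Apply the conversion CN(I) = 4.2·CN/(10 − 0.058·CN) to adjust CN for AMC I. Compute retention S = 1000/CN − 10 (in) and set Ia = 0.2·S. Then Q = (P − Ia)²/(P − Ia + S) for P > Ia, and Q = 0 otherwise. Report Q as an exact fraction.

Adjust CN=87 to AMC I: 4.2·87/(10 − 0.058·87) → (1827/5) ÷ (2477/500) = 182700/2477 ≈ 73.759
Retention S: 1000/CN − 10 with CN=73.759 → S = 6500/1827 ≈ 3.558 in
Initial abstraction Ia = S/5 = (6500/1827)/5 = 1300/1827 ≈ 0.712 in
P − Ia = 11.850 − 0.712 = 406999/36540 ≈ 11.138 in (> 0, runoff occurs)
Q: (406999/36540)² ÷ (536999/36540) = 165648186001/19621943460 in (≈ 8.442 in)

Q = 165648186001/19621943460 in ≈ 8.442 in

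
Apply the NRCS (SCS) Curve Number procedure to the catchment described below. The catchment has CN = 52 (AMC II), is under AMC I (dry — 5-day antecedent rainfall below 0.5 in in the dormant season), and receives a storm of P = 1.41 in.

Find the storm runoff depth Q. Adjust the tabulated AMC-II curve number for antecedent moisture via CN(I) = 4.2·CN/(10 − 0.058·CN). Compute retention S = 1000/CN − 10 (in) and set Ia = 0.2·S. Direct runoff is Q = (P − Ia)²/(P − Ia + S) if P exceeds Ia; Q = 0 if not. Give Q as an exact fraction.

Q = 0 in ≈ 0.000 in

Adjust CN=52 to AMC I: 4.2·52/(10 − 0.058·52) → (1092/5) ÷ (873/125) = 9100/291 ≈ 31.271
S = 1000/(9100/291) − 10 = 2000/91 in ≈ 21.978 in
Ia = 0.2·(2000/91) = 400/91 in ≈ 4.396 in
P = 1.410 ≤ Ia = 4.396 in: entire storm abstracted, Q = 0.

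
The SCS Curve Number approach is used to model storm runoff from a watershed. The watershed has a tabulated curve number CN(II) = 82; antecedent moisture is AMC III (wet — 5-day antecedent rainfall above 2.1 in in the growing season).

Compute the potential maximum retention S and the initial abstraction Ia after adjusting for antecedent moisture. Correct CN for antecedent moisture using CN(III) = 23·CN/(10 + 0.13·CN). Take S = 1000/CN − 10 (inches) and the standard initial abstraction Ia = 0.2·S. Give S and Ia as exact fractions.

Wet (AMC III): CN(III) = 23·82/(10 + 0.13·82) = 1886/(1033/50) = 94300/1033 ≈ 91.288
Retention S: 1000/CN − 10 with CN=91.288 → S = 900/943 ≈ 0.954 in
Ia = 0.2·(900/943) = 180/943 in ≈ 0.191 in

S = 900/943 in ≈ 0.954 in; Ia = 180/943 in ≈ 0.191 in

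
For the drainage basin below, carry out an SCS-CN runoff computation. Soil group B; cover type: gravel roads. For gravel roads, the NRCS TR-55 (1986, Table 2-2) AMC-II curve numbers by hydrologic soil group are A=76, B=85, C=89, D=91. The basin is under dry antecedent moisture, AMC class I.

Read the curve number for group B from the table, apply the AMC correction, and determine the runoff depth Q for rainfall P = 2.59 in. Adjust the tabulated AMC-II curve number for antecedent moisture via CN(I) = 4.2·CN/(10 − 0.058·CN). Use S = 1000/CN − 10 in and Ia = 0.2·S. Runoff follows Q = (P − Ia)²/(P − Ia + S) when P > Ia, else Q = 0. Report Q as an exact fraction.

NRCS table: gravel roads, soil group B → CN(II) = 85
Dry (AMC I): CN(I) = 4.2·85/(10 − 0.058·85) = 357/(507/100) = 11900/169 ≈ 70.414
Retention S: 1000/CN − 10 with CN=70.414 → S = 500/119 ≈ 4.202 in
Ia = 0.2·(500/119) = 100/119 in ≈ 0.840 in
Excess rainfall: 2.590 − 0.840 = 1.750 in; P > Ia so Q > 0
Runoff Q = (P−Ia)²/(P−Ia+S) = (1.750)²/(1.750+4.202) = 433514041/842769900 ≈ 0.514 in

Q = 433514041/842769900 in ≈ 0.514 in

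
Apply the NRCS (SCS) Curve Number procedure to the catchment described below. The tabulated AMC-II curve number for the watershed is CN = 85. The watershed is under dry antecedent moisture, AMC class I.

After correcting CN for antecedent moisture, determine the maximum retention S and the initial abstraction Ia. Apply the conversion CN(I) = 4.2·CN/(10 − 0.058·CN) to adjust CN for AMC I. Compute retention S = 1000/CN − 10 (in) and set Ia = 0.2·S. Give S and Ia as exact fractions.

Adjust CN=85 to AMC I: 4.2·85/(10 − 0.058·85) → 357 ÷ (507/100) = 11900/169 ≈ 70.414
Max retention: S = 1000/(11900/169) − 10 = 500/119 in (≈ 4.202 in)
Initial abstraction Ia = S/5 = (500/119)/5 = 100/119 ≈ 0.840 in

S = 500/119 in ≈ 4.202 in; Ia = 100/119 in ≈ 0.840 in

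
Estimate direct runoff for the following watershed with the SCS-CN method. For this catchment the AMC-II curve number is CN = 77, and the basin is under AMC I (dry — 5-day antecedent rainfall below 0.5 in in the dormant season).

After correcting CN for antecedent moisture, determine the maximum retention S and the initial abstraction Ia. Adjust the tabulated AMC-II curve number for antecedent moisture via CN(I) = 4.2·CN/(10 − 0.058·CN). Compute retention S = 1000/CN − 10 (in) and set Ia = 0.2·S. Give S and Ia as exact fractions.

S = 11500/1617 in ≈ 7.112 in; Ia = 2300/1617 in ≈ 1.422 in

Adjust CN=77 to AMC I: 4.2·77/(10 − 0.058·77) → (1617/5) ÷ (2767/500) = 161700/2767 ≈ 58.439
S = 1000/(161700/2767) − 10 = 11500/1617 in ≈ 7.112 in
Initial abstraction Ia = S/5 = (11500/1617)/5 = 2300/1617 ≈ 1.422 in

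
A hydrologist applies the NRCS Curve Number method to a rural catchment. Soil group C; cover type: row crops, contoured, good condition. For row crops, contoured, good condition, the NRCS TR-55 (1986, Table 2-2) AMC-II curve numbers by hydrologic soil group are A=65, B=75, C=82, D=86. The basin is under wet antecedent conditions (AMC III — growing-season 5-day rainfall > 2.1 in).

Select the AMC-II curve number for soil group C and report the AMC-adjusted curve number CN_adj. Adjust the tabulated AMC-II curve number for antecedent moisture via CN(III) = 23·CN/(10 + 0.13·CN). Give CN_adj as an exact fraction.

CN_adj = 94300/1033 ≈ 91.288

NRCS table: row crops, contoured, good condition, soil group C → CN(II) = 82
Adjust CN=82 to AMC III: 23·82/(10 + 0.13·82) → 1886 ÷ (1033/50) = 94300/1033 ≈ 91.288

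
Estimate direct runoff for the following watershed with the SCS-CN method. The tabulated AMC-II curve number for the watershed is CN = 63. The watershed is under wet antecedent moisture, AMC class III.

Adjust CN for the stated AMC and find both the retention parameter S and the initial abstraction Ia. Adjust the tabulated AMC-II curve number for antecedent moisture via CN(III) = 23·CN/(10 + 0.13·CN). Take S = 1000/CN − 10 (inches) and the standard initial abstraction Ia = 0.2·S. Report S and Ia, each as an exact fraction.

Wet (AMC III): CN(III) = 23·63/(10 + 0.13·63) = 1449/(1819/100) = 144900/1819 ≈ 79.659
S = 1000/(144900/1819) − 10 = 3700/1449 in ≈ 2.553 in
Initial abstraction Ia = S/5 = (3700/1449)/5 = 740/1449 ≈ 0.511 in

S = 3700/1449 in ≈ 2.553 in; Ia = 740/1449 in ≈ 0.511 in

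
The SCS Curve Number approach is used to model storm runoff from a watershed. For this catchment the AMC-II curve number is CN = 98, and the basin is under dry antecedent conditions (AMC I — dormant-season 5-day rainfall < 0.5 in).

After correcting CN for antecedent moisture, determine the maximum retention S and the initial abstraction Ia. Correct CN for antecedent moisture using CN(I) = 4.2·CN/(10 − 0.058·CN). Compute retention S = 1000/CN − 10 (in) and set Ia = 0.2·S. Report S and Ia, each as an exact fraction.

S = 500/1029 in ≈ 0.486 in; Ia = 100/1029 in ≈ 0.097 in

CN(I) from CN(II)=98: (4.2·98)/(10 − 0.058·98) = 102900/1079 ≈ 95.366
S = 1000/(102900/1079) − 10 = 500/1029 in ≈ 0.486 in
Ia = 0.2·(500/1029) = 100/1029 in ≈ 0.097 in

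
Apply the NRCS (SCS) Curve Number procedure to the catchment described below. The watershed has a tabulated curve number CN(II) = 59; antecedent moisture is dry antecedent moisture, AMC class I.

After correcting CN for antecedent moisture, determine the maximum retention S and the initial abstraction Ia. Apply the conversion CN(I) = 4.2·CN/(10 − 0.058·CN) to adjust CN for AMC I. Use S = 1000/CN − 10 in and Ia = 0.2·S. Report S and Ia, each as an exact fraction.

S = 20500/1239 in ≈ 16.546 in; Ia = 4100/1239 in ≈ 3.309 in

Adjust CN=59 to AMC I: 4.2·59/(10 − 0.058·59) → (1239/5) ÷ (3289/500) = 123900/3289 ≈ 37.671
Max retention: S = 1000/(123900/3289) − 10 = 20500/1239 in (≈ 16.546 in)
Initial abstraction Ia = S/5 = (20500/1239)/5 = 4100/1239 ≈ 3.309 in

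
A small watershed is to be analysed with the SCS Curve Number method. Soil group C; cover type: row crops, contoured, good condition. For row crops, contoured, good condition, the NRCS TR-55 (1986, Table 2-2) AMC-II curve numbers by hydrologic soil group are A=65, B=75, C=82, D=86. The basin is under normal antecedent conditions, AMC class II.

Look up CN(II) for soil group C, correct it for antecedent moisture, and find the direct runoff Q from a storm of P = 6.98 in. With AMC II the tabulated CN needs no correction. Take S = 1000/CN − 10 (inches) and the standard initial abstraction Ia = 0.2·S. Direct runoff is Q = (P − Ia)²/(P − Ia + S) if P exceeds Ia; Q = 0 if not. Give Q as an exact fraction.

NRCS table: row crops, contoured, good condition, soil group C → CN(II) = 82
Average conditions: CN = 82 (no AMC adjustment).
S = 1000/82 − 10 = 90/41 in ≈ 2.195 in
Ia = 0.2S: 0.2·2.195 = 0.439 in (exactly 18/41)
P − Ia = 6.980 − 0.439 = 13409/2050 ≈ 6.541 in (> 0, runoff occurs)
Q: (13409/2050)² ÷ (17909/2050) = 179801281/36713450 in (≈ 4.897 in)

Q = 179801281/36713450 in ≈ 4.897 in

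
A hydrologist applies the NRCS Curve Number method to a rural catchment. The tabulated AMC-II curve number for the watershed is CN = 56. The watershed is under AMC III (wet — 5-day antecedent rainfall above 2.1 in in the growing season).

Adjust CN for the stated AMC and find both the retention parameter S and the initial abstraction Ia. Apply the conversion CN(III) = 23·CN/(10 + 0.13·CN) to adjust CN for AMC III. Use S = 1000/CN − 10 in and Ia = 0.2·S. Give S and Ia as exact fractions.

S = 550/161 in ≈ 3.416 in; Ia = 110/161 in ≈ 0.683 in

CN(III) from CN(II)=56: (23·56)/(10 + 0.13·56) = 4025/54 ≈ 74.537
Max retention: S = 1000/(4025/54) − 10 = 550/161 in (≈ 3.416 in)
Ia = 0.2·(550/161) = 110/161 in ≈ 0.683 in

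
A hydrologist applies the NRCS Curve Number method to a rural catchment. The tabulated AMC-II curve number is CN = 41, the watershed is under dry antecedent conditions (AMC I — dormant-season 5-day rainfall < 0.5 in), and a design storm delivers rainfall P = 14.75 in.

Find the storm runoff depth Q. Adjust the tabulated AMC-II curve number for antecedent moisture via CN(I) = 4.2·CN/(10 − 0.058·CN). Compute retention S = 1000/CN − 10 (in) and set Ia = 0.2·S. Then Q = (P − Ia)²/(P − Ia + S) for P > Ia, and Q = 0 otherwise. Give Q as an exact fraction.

CN(I) from CN(II)=41: (4.2·41)/(10 − 0.058·41) = 86100/3811 ≈ 22.592
Max retention: S = 1000/(86100/3811) − 10 = 29500/861 in (≈ 34.262 in)
Ia = 0.2·(29500/861) = 5900/861 in ≈ 6.852 in
Excess rainfall: 14.750 − 6.852 = 7.898 in; P > Ia so Q > 0
Q: (27199/3444)² ÷ (145199/3444) = 12538739/8475684 in (≈ 1.479 in)

Q = 12538739/8475684 in ≈ 1.479 in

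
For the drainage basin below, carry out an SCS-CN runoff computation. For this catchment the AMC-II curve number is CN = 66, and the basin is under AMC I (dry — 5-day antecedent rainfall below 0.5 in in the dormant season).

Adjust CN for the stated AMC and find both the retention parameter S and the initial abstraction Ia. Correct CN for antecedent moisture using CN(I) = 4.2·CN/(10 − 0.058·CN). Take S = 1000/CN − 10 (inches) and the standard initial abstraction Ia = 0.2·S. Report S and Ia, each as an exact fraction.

Dry (AMC I): CN(I) = 4.2·66/(10 − 0.058·66) = (1386/5)/(1543/250) = 69300/1543 ≈ 44.913
S = 1000/(69300/1543) − 10 = 8500/693 in ≈ 12.266 in
Ia = 0.2·(8500/693) = 1700/693 in ≈ 2.453 in

S = 8500/693 in ≈ 12.266 in; Ia = 1700/693 in ≈ 2.453 in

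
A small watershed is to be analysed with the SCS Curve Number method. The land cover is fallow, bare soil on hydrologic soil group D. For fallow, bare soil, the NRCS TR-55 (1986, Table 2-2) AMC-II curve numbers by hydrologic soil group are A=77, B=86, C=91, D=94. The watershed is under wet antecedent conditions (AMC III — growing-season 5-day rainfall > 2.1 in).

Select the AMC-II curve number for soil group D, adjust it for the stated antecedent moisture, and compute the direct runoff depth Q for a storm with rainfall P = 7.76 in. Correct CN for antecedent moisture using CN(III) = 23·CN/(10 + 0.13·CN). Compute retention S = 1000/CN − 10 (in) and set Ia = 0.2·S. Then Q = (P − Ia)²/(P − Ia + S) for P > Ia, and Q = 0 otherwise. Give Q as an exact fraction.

NRCS table: fallow, bare soil, soil group D → CN(II) = 94
Wet (AMC III): CN(III) = 23·94/(10 + 0.13·94) = 2162/(1111/50) = 108100/1111 ≈ 97.300
Max retention: S = 1000/(108100/1111) − 10 = 300/1081 in (≈ 0.278 in)
Ia = 0.2S: 0.2·0.278 = 0.056 in (exactly 60/1081)
Since P=7.760 > Ia=0.056: effective rainfall P−Ia = 208214/27025 in
Q: (208214/27025)² ÷ (215714/27025) = 21676534898/2914835425 in (≈ 7.437 in)

Q = 21676534898/2914835425 in ≈ 7.437 in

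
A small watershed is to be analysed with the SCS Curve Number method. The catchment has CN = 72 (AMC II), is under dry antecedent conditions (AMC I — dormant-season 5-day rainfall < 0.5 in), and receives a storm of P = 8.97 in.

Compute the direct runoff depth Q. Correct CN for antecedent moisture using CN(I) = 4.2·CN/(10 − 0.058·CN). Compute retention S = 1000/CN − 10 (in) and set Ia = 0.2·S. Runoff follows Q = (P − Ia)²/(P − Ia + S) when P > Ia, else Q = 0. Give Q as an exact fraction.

Q = 369369961/119391300 in ≈ 3.094 in

Dry (AMC I): CN(I) = 4.2·72/(10 − 0.058·72) = (1512/5)/(728/125) = 675/13 ≈ 51.923
Retention S: 1000/CN − 10 with CN=51.923 → S = 250/27 ≈ 9.259 in
Initial abstraction Ia = S/5 = (250/27)/5 = 50/27 ≈ 1.852 in
Excess rainfall: 8.970 − 1.852 = 7.118 in; P > Ia so Q > 0
Q: (19219/2700)² ÷ (44219/2700) = 369369961/119391300 in (≈ 3.094 in)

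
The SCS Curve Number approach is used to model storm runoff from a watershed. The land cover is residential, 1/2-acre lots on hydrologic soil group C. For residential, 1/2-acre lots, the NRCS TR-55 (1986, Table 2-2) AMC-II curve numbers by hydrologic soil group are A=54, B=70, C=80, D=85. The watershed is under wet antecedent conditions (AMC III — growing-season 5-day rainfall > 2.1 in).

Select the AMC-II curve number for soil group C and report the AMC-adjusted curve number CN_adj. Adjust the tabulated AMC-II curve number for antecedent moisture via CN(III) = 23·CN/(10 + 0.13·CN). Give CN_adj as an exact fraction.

NRCS table: residential, 1/2-acre lots, soil group C → CN(II) = 80
Adjust CN=80 to AMC III: 23·80/(10 + 0.13·80) → 1840 ÷ (102/5) = 4600/51 ≈ 90.196

CN_adj = 4600/51 ≈ 90.196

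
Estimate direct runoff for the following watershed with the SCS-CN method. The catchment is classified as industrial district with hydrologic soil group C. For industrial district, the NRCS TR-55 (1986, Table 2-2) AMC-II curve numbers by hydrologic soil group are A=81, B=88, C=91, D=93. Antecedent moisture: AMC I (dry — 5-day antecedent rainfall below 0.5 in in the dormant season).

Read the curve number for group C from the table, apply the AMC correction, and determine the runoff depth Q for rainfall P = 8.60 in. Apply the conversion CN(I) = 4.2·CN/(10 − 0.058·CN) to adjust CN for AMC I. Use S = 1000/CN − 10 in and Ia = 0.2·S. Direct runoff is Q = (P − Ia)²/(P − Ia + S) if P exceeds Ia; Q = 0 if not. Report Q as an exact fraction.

NRCS table: industrial district, soil group C → CN(II) = 91
Adjust CN=91 to AMC I: 4.2·91/(10 − 0.058·91) → (1911/5) ÷ (2361/500) = 63700/787 ≈ 80.940
S = 1000/(63700/787) − 10 = 1500/637 in ≈ 2.355 in
Ia = 0.2S: 0.2·2.355 = 0.471 in (exactly 300/637)
Excess rainfall: 8.600 − 0.471 = 8.129 in; P > Ia so Q > 0
Runoff Q = (P−Ia)²/(P−Ia+S) = (8.129)²/(8.129+2.355) = 670343881/106350335 ≈ 6.303 in

Q = 670343881/106350335 in ≈ 6.303 in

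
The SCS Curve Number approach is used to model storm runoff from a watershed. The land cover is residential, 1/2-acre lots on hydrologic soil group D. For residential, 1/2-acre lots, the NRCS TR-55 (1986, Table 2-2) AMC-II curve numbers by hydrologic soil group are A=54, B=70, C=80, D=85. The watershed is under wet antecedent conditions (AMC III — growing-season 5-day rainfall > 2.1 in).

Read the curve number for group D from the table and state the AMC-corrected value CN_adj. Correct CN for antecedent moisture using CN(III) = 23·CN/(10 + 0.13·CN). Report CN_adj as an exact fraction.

NRCS table: residential, 1/2-acre lots, soil group D → CN(II) = 85
Wet (AMC III): CN(III) = 23·85/(10 + 0.13·85) = 1955/(421/20) = 39100/421 ≈ 92.874

CN_adj = 39100/421 ≈ 92.874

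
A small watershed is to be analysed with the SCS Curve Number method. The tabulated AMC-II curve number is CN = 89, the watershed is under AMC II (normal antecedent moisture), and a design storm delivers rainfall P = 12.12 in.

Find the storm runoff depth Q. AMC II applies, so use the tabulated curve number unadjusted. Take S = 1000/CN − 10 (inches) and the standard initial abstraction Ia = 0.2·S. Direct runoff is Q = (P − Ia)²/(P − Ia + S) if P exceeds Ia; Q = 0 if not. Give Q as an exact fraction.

Average conditions: CN = 89 (no AMC adjustment).
S = 1000/89 − 10 = 110/89 in ≈ 1.236 in
Initial abstraction Ia = S/5 = (110/89)/5 = 22/89 ≈ 0.247 in
Excess rainfall: 12.120 − 0.247 = 11.873 in; P > Ia so Q > 0
Q = (26417/2225)²/((26417/2225) + 110/89) = (697857889/4950625)/(29167/2225) = 697857889/64896575 in ≈ 10.753 in

Q = 697857889/64896575 in ≈ 10.753 in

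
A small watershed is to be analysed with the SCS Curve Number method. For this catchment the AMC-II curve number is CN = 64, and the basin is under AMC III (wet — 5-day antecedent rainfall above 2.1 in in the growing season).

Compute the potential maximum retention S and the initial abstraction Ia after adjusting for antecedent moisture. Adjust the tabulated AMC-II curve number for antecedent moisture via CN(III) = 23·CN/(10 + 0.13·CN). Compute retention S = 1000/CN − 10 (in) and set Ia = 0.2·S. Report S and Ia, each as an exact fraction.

CN(III) from CN(II)=64: (23·64)/(10 + 0.13·64) = 18400/229 ≈ 80.349
Max retention: S = 1000/(18400/229) − 10 = 225/92 in (≈ 2.446 in)
Ia = 0.2S: 0.2·2.446 = 0.489 in (exactly 45/92)

S = 225/92 in ≈ 2.446 in; Ia = 45/92 in ≈ 0.489 in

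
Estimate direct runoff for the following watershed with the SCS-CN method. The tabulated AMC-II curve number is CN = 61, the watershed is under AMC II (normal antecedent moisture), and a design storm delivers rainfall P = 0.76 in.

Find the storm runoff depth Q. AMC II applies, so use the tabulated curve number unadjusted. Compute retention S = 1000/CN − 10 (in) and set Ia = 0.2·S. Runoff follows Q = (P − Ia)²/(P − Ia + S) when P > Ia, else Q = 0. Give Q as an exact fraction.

CN(II) = 61; AMC II needs no correction.
Retention S: 1000/CN − 10 with CN=61.000 → S = 390/61 ≈ 6.393 in
Ia = 0.2·(390/61) = 78/61 in ≈ 1.279 in
P = 0.760 ≤ Ia = 1.279 in: entire storm abstracted, Q = 0.

Q = 0 in ≈ 0.000 in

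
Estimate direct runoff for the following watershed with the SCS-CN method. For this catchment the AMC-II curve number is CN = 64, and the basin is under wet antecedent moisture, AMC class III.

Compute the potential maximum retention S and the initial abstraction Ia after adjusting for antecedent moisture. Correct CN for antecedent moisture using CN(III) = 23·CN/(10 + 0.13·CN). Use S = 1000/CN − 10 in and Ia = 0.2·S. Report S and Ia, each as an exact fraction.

S = 225/92 in ≈ 2.446 in; Ia = 45/92 in ≈ 0.489 in

CN(III) from CN(II)=64: (23·64)/(10 + 0.13·64) = 18400/229 ≈ 80.349
Retention S: 1000/CN − 10 with CN=80.349 → S = 225/92 ≈ 2.446 in
Ia = 0.2S: 0.2·2.446 = 0.489 in (exactly 45/92)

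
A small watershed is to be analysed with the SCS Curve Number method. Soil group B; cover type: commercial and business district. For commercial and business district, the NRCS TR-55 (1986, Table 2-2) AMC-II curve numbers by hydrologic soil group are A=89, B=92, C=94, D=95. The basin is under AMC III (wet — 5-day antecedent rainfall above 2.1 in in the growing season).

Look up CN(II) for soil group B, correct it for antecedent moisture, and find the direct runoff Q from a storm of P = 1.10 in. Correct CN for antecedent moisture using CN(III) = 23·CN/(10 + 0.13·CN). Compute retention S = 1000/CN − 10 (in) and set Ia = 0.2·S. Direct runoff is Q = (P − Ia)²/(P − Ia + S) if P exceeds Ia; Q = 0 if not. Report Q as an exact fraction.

Q = 29365561/39246510 in ≈ 0.748 in

NRCS table: commercial and business district, soil group B → CN(II) = 92
CN(III) from CN(II)=92: (23·92)/(10 + 0.13·92) = 52900/549 ≈ 96.357
Retention S: 1000/CN − 10 with CN=96.357 → S = 200/529 ≈ 0.378 in
Ia = 0.2S: 0.2·0.378 = 0.076 in (exactly 40/529)
Since P=1.100 > Ia=0.076: effective rainfall P−Ia = 5419/5290 in
Runoff Q = (P−Ia)²/(P−Ia+S) = (1.024)²/(1.024+0.378) = 29365561/39246510 ≈ 0.748 in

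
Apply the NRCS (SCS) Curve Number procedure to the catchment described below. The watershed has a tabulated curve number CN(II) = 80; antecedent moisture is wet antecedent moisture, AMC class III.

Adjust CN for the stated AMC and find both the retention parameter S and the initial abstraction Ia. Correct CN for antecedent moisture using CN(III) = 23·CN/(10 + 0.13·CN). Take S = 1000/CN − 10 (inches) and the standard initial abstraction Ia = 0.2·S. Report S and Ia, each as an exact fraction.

S = 25/23 in ≈ 1.087 in; Ia = 5/23 in ≈ 0.217 in

Wet (AMC III): CN(III) = 23·80/(10 + 0.13·80) = 1840/(102/5) = 4600/51 ≈ 90.196
Max retention: S = 1000/(4600/51) − 10 = 25/23 in (≈ 1.087 in)
Ia = 0.2S: 0.2·1.087 = 0.217 in (exactly 5/23)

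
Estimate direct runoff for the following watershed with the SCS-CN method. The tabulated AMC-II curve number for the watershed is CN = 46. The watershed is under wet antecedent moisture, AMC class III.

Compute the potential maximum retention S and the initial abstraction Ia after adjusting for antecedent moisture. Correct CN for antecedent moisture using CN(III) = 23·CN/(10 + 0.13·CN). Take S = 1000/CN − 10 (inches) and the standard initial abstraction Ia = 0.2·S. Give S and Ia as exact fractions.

S = 2700/529 in ≈ 5.104 in; Ia = 540/529 in ≈ 1.021 in

CN(III) from CN(II)=46: (23·46)/(10 + 0.13·46) = 52900/799 ≈ 66.208
S = 1000/(52900/799) − 10 = 2700/529 in ≈ 5.104 in
Initial abstraction Ia = S/5 = (2700/529)/5 = 540/529 ≈ 1.021 in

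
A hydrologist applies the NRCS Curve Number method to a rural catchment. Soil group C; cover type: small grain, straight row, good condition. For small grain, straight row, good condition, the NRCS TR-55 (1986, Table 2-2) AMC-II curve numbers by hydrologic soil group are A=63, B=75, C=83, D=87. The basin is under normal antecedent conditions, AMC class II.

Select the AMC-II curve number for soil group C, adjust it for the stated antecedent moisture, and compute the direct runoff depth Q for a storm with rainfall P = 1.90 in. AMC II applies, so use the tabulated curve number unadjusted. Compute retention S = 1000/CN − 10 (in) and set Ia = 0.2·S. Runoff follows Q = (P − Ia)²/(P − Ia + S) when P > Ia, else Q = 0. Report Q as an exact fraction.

NRCS table: small grain, straight row, good condition, soil group C → CN(II) = 83
CN(II) = 83; AMC II needs no correction.
Max retention: S = 1000/83 − 10 = 170/83 in (≈ 2.048 in)
Ia = 0.2·(170/83) = 34/83 in ≈ 0.410 in
Since P=1.900 > Ia=0.410: effective rainfall P−Ia = 1237/830 in
Q = (1237/830)²/((1237/830) + 170/83) = (1530169/688900)/(2937/830) = 1530169/2437710 in ≈ 0.628 in

Q = 1530169/2437710 in ≈ 0.628 in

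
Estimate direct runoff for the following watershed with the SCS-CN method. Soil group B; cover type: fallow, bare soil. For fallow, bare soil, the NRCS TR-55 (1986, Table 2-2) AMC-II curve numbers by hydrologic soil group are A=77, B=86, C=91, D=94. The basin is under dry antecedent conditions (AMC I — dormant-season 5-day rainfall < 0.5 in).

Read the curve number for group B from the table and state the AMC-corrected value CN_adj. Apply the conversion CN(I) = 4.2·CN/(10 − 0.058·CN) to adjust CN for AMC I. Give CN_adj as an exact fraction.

NRCS table: fallow, bare soil, soil group B → CN(II) = 86
Dry (AMC I): CN(I) = 4.2·86/(10 − 0.058·86) = (1806/5)/(1253/250) = 12900/179 ≈ 72.067

CN_adj = 12900/179 ≈ 72.067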